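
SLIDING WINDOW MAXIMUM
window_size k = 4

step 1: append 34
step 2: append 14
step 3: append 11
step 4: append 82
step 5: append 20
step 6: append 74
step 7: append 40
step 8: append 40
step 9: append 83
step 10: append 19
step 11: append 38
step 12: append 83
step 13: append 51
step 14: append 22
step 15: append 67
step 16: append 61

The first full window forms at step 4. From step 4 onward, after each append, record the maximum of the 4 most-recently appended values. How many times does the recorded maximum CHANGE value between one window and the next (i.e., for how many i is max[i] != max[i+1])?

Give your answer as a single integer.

Answer: 3

Derivation:
step 1: append 34 -> window=[34] (not full yet)
step 2: append 14 -> window=[34, 14] (not full yet)
step 3: append 11 -> window=[34, 14, 11] (not full yet)
step 4: append 82 -> window=[34, 14, 11, 82] -> max=82
step 5: append 20 -> window=[14, 11, 82, 20] -> max=82
step 6: append 74 -> window=[11, 82, 20, 74] -> max=82
step 7: append 40 -> window=[82, 20, 74, 40] -> max=82
step 8: append 40 -> window=[20, 74, 40, 40] -> max=74
step 9: append 83 -> window=[74, 40, 40, 83] -> max=83
step 10: append 19 -> window=[40, 40, 83, 19] -> max=83
step 11: append 38 -> window=[40, 83, 19, 38] -> max=83
step 12: append 83 -> window=[83, 19, 38, 83] -> max=83
step 13: append 51 -> window=[19, 38, 83, 51] -> max=83
step 14: append 22 -> window=[38, 83, 51, 22] -> max=83
step 15: append 67 -> window=[83, 51, 22, 67] -> max=83
step 16: append 61 -> window=[51, 22, 67, 61] -> max=67
Recorded maximums: 82 82 82 82 74 83 83 83 83 83 83 83 67
Changes between consecutive maximums: 3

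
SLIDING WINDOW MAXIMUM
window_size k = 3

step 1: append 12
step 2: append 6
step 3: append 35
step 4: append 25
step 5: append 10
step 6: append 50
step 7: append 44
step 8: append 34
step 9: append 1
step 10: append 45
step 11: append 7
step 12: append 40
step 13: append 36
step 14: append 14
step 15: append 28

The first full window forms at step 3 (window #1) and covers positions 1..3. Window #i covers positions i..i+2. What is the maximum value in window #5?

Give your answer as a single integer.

step 1: append 12 -> window=[12] (not full yet)
step 2: append 6 -> window=[12, 6] (not full yet)
step 3: append 35 -> window=[12, 6, 35] -> max=35
step 4: append 25 -> window=[6, 35, 25] -> max=35
step 5: append 10 -> window=[35, 25, 10] -> max=35
step 6: append 50 -> window=[25, 10, 50] -> max=50
step 7: append 44 -> window=[10, 50, 44] -> max=50
Window #5 max = 50

Answer: 50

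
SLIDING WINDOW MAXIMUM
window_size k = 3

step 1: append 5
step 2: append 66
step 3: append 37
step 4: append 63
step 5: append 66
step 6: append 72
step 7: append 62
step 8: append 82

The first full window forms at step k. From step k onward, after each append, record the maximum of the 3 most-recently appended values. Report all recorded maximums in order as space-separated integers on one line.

step 1: append 5 -> window=[5] (not full yet)
step 2: append 66 -> window=[5, 66] (not full yet)
step 3: append 37 -> window=[5, 66, 37] -> max=66
step 4: append 63 -> window=[66, 37, 63] -> max=66
step 5: append 66 -> window=[37, 63, 66] -> max=66
step 6: append 72 -> window=[63, 66, 72] -> max=72
step 7: append 62 -> window=[66, 72, 62] -> max=72
step 8: append 82 -> window=[72, 62, 82] -> max=82

Answer: 66 66 66 72 72 82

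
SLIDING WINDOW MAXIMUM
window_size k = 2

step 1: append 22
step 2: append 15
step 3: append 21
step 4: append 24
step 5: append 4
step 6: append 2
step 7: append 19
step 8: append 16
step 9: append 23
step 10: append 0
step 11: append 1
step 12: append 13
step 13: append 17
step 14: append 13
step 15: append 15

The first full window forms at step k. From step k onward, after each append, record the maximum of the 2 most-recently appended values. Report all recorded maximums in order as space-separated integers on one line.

step 1: append 22 -> window=[22] (not full yet)
step 2: append 15 -> window=[22, 15] -> max=22
step 3: append 21 -> window=[15, 21] -> max=21
step 4: append 24 -> window=[21, 24] -> max=24
step 5: append 4 -> window=[24, 4] -> max=24
step 6: append 2 -> window=[4, 2] -> max=4
step 7: append 19 -> window=[2, 19] -> max=19
step 8: append 16 -> window=[19, 16] -> max=19
step 9: append 23 -> window=[16, 23] -> max=23
step 10: append 0 -> window=[23, 0] -> max=23
step 11: append 1 -> window=[0, 1] -> max=1
step 12: append 13 -> window=[1, 13] -> max=13
step 13: append 17 -> window=[13, 17] -> max=17
step 14: append 13 -> window=[17, 13] -> max=17
step 15: append 15 -> window=[13, 15] -> max=15

Answer: 22 21 24 24 4 19 19 23 23 1 13 17 17 15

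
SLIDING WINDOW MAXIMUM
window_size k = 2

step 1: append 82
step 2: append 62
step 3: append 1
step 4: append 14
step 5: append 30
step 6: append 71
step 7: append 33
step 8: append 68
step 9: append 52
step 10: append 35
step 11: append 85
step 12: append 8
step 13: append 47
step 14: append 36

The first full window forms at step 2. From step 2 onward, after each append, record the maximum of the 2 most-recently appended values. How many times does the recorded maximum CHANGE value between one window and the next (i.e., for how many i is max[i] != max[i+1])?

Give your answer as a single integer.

Answer: 8

Derivation:
step 1: append 82 -> window=[82] (not full yet)
step 2: append 62 -> window=[82, 62] -> max=82
step 3: append 1 -> window=[62, 1] -> max=62
step 4: append 14 -> window=[1, 14] -> max=14
step 5: append 30 -> window=[14, 30] -> max=30
step 6: append 71 -> window=[30, 71] -> max=71
step 7: append 33 -> window=[71, 33] -> max=71
step 8: append 68 -> window=[33, 68] -> max=68
step 9: append 52 -> window=[68, 52] -> max=68
step 10: append 35 -> window=[52, 35] -> max=52
step 11: append 85 -> window=[35, 85] -> max=85
step 12: append 8 -> window=[85, 8] -> max=85
step 13: append 47 -> window=[8, 47] -> max=47
step 14: append 36 -> window=[47, 36] -> max=47
Recorded maximums: 82 62 14 30 71 71 68 68 52 85 85 47 47
Changes between consecutive maximums: 8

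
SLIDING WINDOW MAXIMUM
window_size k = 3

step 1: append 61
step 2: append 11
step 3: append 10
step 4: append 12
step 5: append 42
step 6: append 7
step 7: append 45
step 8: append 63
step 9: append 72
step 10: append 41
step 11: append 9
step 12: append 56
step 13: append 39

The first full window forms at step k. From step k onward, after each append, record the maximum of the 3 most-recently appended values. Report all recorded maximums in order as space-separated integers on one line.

Answer: 61 12 42 42 45 63 72 72 72 56 56

Derivation:
step 1: append 61 -> window=[61] (not full yet)
step 2: append 11 -> window=[61, 11] (not full yet)
step 3: append 10 -> window=[61, 11, 10] -> max=61
step 4: append 12 -> window=[11, 10, 12] -> max=12
step 5: append 42 -> window=[10, 12, 42] -> max=42
step 6: append 7 -> window=[12, 42, 7] -> max=42
step 7: append 45 -> window=[42, 7, 45] -> max=45
step 8: append 63 -> window=[7, 45, 63] -> max=63
step 9: append 72 -> window=[45, 63, 72] -> max=72
step 10: append 41 -> window=[63, 72, 41] -> max=72
step 11: append 9 -> window=[72, 41, 9] -> max=72
step 12: append 56 -> window=[41, 9, 56] -> max=56
step 13: append 39 -> window=[9, 56, 39] -> max=56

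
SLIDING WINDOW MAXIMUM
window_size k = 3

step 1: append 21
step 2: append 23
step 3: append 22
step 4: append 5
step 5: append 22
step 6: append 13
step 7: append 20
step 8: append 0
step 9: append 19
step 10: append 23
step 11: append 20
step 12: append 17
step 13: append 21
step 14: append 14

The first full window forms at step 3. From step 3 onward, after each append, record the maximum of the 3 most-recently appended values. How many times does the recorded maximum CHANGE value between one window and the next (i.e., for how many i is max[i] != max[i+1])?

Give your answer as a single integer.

step 1: append 21 -> window=[21] (not full yet)
step 2: append 23 -> window=[21, 23] (not full yet)
step 3: append 22 -> window=[21, 23, 22] -> max=23
step 4: append 5 -> window=[23, 22, 5] -> max=23
step 5: append 22 -> window=[22, 5, 22] -> max=22
step 6: append 13 -> window=[5, 22, 13] -> max=22
step 7: append 20 -> window=[22, 13, 20] -> max=22
step 8: append 0 -> window=[13, 20, 0] -> max=20
step 9: append 19 -> window=[20, 0, 19] -> max=20
step 10: append 23 -> window=[0, 19, 23] -> max=23
step 11: append 20 -> window=[19, 23, 20] -> max=23
step 12: append 17 -> window=[23, 20, 17] -> max=23
step 13: append 21 -> window=[20, 17, 21] -> max=21
step 14: append 14 -> window=[17, 21, 14] -> max=21
Recorded maximums: 23 23 22 22 22 20 20 23 23 23 21 21
Changes between consecutive maximums: 4

Answer: 4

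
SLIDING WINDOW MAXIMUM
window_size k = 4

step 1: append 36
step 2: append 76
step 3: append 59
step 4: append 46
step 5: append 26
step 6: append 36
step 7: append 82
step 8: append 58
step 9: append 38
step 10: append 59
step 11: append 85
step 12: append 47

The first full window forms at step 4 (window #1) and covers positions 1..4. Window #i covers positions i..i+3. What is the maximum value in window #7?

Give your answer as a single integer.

Answer: 82

Derivation:
step 1: append 36 -> window=[36] (not full yet)
step 2: append 76 -> window=[36, 76] (not full yet)
step 3: append 59 -> window=[36, 76, 59] (not full yet)
step 4: append 46 -> window=[36, 76, 59, 46] -> max=76
step 5: append 26 -> window=[76, 59, 46, 26] -> max=76
step 6: append 36 -> window=[59, 46, 26, 36] -> max=59
step 7: append 82 -> window=[46, 26, 36, 82] -> max=82
step 8: append 58 -> window=[26, 36, 82, 58] -> max=82
step 9: append 38 -> window=[36, 82, 58, 38] -> max=82
step 10: append 59 -> window=[82, 58, 38, 59] -> max=82
Window #7 max = 82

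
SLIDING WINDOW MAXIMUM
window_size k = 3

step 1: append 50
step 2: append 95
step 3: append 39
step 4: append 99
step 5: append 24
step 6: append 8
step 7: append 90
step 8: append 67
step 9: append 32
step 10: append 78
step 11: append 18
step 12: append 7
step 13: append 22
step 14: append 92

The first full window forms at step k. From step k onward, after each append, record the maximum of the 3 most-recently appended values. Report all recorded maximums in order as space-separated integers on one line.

step 1: append 50 -> window=[50] (not full yet)
step 2: append 95 -> window=[50, 95] (not full yet)
step 3: append 39 -> window=[50, 95, 39] -> max=95
step 4: append 99 -> window=[95, 39, 99] -> max=99
step 5: append 24 -> window=[39, 99, 24] -> max=99
step 6: append 8 -> window=[99, 24, 8] -> max=99
step 7: append 90 -> window=[24, 8, 90] -> max=90
step 8: append 67 -> window=[8, 90, 67] -> max=90
step 9: append 32 -> window=[90, 67, 32] -> max=90
step 10: append 78 -> window=[67, 32, 78] -> max=78
step 11: append 18 -> window=[32, 78, 18] -> max=78
step 12: append 7 -> window=[78, 18, 7] -> max=78
step 13: append 22 -> window=[18, 7, 22] -> max=22
step 14: append 92 -> window=[7, 22, 92] -> max=92

Answer: 95 99 99 99 90 90 90 78 78 78 22 92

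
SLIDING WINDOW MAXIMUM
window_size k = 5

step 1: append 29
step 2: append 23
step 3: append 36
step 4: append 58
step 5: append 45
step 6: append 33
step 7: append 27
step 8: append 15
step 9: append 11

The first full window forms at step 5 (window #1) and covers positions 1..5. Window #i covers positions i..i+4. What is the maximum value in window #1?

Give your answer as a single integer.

Answer: 58

Derivation:
step 1: append 29 -> window=[29] (not full yet)
step 2: append 23 -> window=[29, 23] (not full yet)
step 3: append 36 -> window=[29, 23, 36] (not full yet)
step 4: append 58 -> window=[29, 23, 36, 58] (not full yet)
step 5: append 45 -> window=[29, 23, 36, 58, 45] -> max=58
Window #1 max = 58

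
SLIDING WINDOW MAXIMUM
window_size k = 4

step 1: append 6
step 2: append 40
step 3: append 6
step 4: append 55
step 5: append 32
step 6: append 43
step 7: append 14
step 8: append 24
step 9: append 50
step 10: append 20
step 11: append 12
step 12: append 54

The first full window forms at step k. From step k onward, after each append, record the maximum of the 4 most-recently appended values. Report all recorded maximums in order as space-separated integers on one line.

step 1: append 6 -> window=[6] (not full yet)
step 2: append 40 -> window=[6, 40] (not full yet)
step 3: append 6 -> window=[6, 40, 6] (not full yet)
step 4: append 55 -> window=[6, 40, 6, 55] -> max=55
step 5: append 32 -> window=[40, 6, 55, 32] -> max=55
step 6: append 43 -> window=[6, 55, 32, 43] -> max=55
step 7: append 14 -> window=[55, 32, 43, 14] -> max=55
step 8: append 24 -> window=[32, 43, 14, 24] -> max=43
step 9: append 50 -> window=[43, 14, 24, 50] -> max=50
step 10: append 20 -> window=[14, 24, 50, 20] -> max=50
step 11: append 12 -> window=[24, 50, 20, 12] -> max=50
step 12: append 54 -> window=[50, 20, 12, 54] -> max=54

Answer: 55 55 55 55 43 50 50 50 54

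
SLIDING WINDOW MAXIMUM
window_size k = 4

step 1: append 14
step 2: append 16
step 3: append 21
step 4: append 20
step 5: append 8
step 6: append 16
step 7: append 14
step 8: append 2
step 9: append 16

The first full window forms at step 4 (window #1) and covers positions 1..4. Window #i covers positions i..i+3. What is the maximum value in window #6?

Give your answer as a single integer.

step 1: append 14 -> window=[14] (not full yet)
step 2: append 16 -> window=[14, 16] (not full yet)
step 3: append 21 -> window=[14, 16, 21] (not full yet)
step 4: append 20 -> window=[14, 16, 21, 20] -> max=21
step 5: append 8 -> window=[16, 21, 20, 8] -> max=21
step 6: append 16 -> window=[21, 20, 8, 16] -> max=21
step 7: append 14 -> window=[20, 8, 16, 14] -> max=20
step 8: append 2 -> window=[8, 16, 14, 2] -> max=16
step 9: append 16 -> window=[16, 14, 2, 16] -> max=16
Window #6 max = 16

Answer: 16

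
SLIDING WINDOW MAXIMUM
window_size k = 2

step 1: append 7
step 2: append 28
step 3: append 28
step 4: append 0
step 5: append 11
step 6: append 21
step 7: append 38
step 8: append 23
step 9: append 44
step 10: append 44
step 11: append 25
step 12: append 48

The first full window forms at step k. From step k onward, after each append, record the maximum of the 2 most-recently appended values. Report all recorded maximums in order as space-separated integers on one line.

Answer: 28 28 28 11 21 38 38 44 44 44 48

Derivation:
step 1: append 7 -> window=[7] (not full yet)
step 2: append 28 -> window=[7, 28] -> max=28
step 3: append 28 -> window=[28, 28] -> max=28
step 4: append 0 -> window=[28, 0] -> max=28
step 5: append 11 -> window=[0, 11] -> max=11
step 6: append 21 -> window=[11, 21] -> max=21
step 7: append 38 -> window=[21, 38] -> max=38
step 8: append 23 -> window=[38, 23] -> max=38
step 9: append 44 -> window=[23, 44] -> max=44
step 10: append 44 -> window=[44, 44] -> max=44
step 11: append 25 -> window=[44, 25] -> max=44
step 12: append 48 -> window=[25, 48] -> max=48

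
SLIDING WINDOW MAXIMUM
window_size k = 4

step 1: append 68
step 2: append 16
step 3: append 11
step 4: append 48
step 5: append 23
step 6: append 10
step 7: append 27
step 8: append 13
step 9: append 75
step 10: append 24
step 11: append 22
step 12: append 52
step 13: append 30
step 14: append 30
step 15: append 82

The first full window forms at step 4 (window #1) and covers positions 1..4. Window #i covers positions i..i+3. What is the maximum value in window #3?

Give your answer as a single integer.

step 1: append 68 -> window=[68] (not full yet)
step 2: append 16 -> window=[68, 16] (not full yet)
step 3: append 11 -> window=[68, 16, 11] (not full yet)
step 4: append 48 -> window=[68, 16, 11, 48] -> max=68
step 5: append 23 -> window=[16, 11, 48, 23] -> max=48
step 6: append 10 -> window=[11, 48, 23, 10] -> max=48
Window #3 max = 48

Answer: 48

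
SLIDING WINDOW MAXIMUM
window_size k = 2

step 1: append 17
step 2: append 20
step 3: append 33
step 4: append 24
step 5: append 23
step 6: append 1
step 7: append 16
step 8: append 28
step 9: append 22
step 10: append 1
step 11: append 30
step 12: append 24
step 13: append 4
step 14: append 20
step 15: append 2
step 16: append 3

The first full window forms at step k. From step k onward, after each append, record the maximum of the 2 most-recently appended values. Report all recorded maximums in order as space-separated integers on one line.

step 1: append 17 -> window=[17] (not full yet)
step 2: append 20 -> window=[17, 20] -> max=20
step 3: append 33 -> window=[20, 33] -> max=33
step 4: append 24 -> window=[33, 24] -> max=33
step 5: append 23 -> window=[24, 23] -> max=24
step 6: append 1 -> window=[23, 1] -> max=23
step 7: append 16 -> window=[1, 16] -> max=16
step 8: append 28 -> window=[16, 28] -> max=28
step 9: append 22 -> window=[28, 22] -> max=28
step 10: append 1 -> window=[22, 1] -> max=22
step 11: append 30 -> window=[1, 30] -> max=30
step 12: append 24 -> window=[30, 24] -> max=30
step 13: append 4 -> window=[24, 4] -> max=24
step 14: append 20 -> window=[4, 20] -> max=20
step 15: append 2 -> window=[20, 2] -> max=20
step 16: append 3 -> window=[2, 3] -> max=3

Answer: 20 33 33 24 23 16 28 28 22 30 30 24 20 20 3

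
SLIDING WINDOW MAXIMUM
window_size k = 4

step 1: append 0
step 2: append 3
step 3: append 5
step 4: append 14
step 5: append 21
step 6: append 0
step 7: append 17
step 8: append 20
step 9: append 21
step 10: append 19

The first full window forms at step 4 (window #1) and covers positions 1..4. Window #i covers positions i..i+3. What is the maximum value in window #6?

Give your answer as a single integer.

step 1: append 0 -> window=[0] (not full yet)
step 2: append 3 -> window=[0, 3] (not full yet)
step 3: append 5 -> window=[0, 3, 5] (not full yet)
step 4: append 14 -> window=[0, 3, 5, 14] -> max=14
step 5: append 21 -> window=[3, 5, 14, 21] -> max=21
step 6: append 0 -> window=[5, 14, 21, 0] -> max=21
step 7: append 17 -> window=[14, 21, 0, 17] -> max=21
step 8: append 20 -> window=[21, 0, 17, 20] -> max=21
step 9: append 21 -> window=[0, 17, 20, 21] -> max=21
Window #6 max = 21

Answer: 21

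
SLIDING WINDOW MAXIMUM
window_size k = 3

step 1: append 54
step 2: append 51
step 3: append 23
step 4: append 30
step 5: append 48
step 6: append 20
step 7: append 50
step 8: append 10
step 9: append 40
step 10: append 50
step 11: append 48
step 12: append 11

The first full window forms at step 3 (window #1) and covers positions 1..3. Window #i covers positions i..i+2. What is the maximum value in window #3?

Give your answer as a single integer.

Answer: 48

Derivation:
step 1: append 54 -> window=[54] (not full yet)
step 2: append 51 -> window=[54, 51] (not full yet)
step 3: append 23 -> window=[54, 51, 23] -> max=54
step 4: append 30 -> window=[51, 23, 30] -> max=51
step 5: append 48 -> window=[23, 30, 48] -> max=48
Window #3 max = 48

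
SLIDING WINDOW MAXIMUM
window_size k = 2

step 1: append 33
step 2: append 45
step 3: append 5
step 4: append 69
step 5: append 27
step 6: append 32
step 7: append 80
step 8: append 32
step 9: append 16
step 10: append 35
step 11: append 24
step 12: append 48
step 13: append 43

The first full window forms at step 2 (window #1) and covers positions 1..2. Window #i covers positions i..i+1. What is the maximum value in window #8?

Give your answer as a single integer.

step 1: append 33 -> window=[33] (not full yet)
step 2: append 45 -> window=[33, 45] -> max=45
step 3: append 5 -> window=[45, 5] -> max=45
step 4: append 69 -> window=[5, 69] -> max=69
step 5: append 27 -> window=[69, 27] -> max=69
step 6: append 32 -> window=[27, 32] -> max=32
step 7: append 80 -> window=[32, 80] -> max=80
step 8: append 32 -> window=[80, 32] -> max=80
step 9: append 16 -> window=[32, 16] -> max=32
Window #8 max = 32

Answer: 32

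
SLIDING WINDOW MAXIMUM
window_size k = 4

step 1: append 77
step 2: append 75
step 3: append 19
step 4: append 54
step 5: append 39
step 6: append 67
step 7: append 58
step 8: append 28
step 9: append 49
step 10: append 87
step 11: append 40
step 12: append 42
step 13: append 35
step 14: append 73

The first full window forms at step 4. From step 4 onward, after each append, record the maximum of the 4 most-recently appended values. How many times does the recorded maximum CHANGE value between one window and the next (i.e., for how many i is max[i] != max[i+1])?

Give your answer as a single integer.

step 1: append 77 -> window=[77] (not full yet)
step 2: append 75 -> window=[77, 75] (not full yet)
step 3: append 19 -> window=[77, 75, 19] (not full yet)
step 4: append 54 -> window=[77, 75, 19, 54] -> max=77
step 5: append 39 -> window=[75, 19, 54, 39] -> max=75
step 6: append 67 -> window=[19, 54, 39, 67] -> max=67
step 7: append 58 -> window=[54, 39, 67, 58] -> max=67
step 8: append 28 -> window=[39, 67, 58, 28] -> max=67
step 9: append 49 -> window=[67, 58, 28, 49] -> max=67
step 10: append 87 -> window=[58, 28, 49, 87] -> max=87
step 11: append 40 -> window=[28, 49, 87, 40] -> max=87
step 12: append 42 -> window=[49, 87, 40, 42] -> max=87
step 13: append 35 -> window=[87, 40, 42, 35] -> max=87
step 14: append 73 -> window=[40, 42, 35, 73] -> max=73
Recorded maximums: 77 75 67 67 67 67 87 87 87 87 73
Changes between consecutive maximums: 4

Answer: 4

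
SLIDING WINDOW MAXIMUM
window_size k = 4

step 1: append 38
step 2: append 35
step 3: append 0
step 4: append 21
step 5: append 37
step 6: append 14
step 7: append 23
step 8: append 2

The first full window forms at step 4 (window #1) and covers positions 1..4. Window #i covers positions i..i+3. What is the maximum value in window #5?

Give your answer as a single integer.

step 1: append 38 -> window=[38] (not full yet)
step 2: append 35 -> window=[38, 35] (not full yet)
step 3: append 0 -> window=[38, 35, 0] (not full yet)
step 4: append 21 -> window=[38, 35, 0, 21] -> max=38
step 5: append 37 -> window=[35, 0, 21, 37] -> max=37
step 6: append 14 -> window=[0, 21, 37, 14] -> max=37
step 7: append 23 -> window=[21, 37, 14, 23] -> max=37
step 8: append 2 -> window=[37, 14, 23, 2] -> max=37
Window #5 max = 37

Answer: 37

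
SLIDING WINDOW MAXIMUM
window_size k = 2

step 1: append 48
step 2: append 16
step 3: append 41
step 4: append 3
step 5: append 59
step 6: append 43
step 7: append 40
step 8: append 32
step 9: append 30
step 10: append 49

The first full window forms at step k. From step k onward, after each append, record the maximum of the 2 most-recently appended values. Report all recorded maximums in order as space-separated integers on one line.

step 1: append 48 -> window=[48] (not full yet)
step 2: append 16 -> window=[48, 16] -> max=48
step 3: append 41 -> window=[16, 41] -> max=41
step 4: append 3 -> window=[41, 3] -> max=41
step 5: append 59 -> window=[3, 59] -> max=59
step 6: append 43 -> window=[59, 43] -> max=59
step 7: append 40 -> window=[43, 40] -> max=43
step 8: append 32 -> window=[40, 32] -> max=40
step 9: append 30 -> window=[32, 30] -> max=32
step 10: append 49 -> window=[30, 49] -> max=49

Answer: 48 41 41 59 59 43 40 32 49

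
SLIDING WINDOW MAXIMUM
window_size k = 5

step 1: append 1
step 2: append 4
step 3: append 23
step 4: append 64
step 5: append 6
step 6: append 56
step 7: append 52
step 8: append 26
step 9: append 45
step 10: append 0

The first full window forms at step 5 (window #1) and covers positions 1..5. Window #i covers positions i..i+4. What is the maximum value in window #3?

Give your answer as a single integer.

Answer: 64

Derivation:
step 1: append 1 -> window=[1] (not full yet)
step 2: append 4 -> window=[1, 4] (not full yet)
step 3: append 23 -> window=[1, 4, 23] (not full yet)
step 4: append 64 -> window=[1, 4, 23, 64] (not full yet)
step 5: append 6 -> window=[1, 4, 23, 64, 6] -> max=64
step 6: append 56 -> window=[4, 23, 64, 6, 56] -> max=64
step 7: append 52 -> window=[23, 64, 6, 56, 52] -> max=64
Window #3 max = 64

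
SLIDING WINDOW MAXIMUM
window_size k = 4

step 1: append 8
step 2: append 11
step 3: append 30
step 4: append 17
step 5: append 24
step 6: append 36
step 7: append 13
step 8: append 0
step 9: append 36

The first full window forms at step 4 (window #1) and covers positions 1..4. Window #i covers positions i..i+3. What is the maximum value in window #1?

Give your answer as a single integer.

Answer: 30

Derivation:
step 1: append 8 -> window=[8] (not full yet)
step 2: append 11 -> window=[8, 11] (not full yet)
step 3: append 30 -> window=[8, 11, 30] (not full yet)
step 4: append 17 -> window=[8, 11, 30, 17] -> max=30
Window #1 max = 30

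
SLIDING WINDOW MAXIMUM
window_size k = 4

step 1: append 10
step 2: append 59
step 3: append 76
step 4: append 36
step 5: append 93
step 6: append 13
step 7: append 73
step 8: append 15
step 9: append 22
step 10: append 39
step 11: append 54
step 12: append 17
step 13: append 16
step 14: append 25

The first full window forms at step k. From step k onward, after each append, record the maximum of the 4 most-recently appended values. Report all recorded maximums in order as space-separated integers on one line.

step 1: append 10 -> window=[10] (not full yet)
step 2: append 59 -> window=[10, 59] (not full yet)
step 3: append 76 -> window=[10, 59, 76] (not full yet)
step 4: append 36 -> window=[10, 59, 76, 36] -> max=76
step 5: append 93 -> window=[59, 76, 36, 93] -> max=93
step 6: append 13 -> window=[76, 36, 93, 13] -> max=93
step 7: append 73 -> window=[36, 93, 13, 73] -> max=93
step 8: append 15 -> window=[93, 13, 73, 15] -> max=93
step 9: append 22 -> window=[13, 73, 15, 22] -> max=73
step 10: append 39 -> window=[73, 15, 22, 39] -> max=73
step 11: append 54 -> window=[15, 22, 39, 54] -> max=54
step 12: append 17 -> window=[22, 39, 54, 17] -> max=54
step 13: append 16 -> window=[39, 54, 17, 16] -> max=54
step 14: append 25 -> window=[54, 17, 16, 25] -> max=54

Answer: 76 93 93 93 93 73 73 54 54 54 54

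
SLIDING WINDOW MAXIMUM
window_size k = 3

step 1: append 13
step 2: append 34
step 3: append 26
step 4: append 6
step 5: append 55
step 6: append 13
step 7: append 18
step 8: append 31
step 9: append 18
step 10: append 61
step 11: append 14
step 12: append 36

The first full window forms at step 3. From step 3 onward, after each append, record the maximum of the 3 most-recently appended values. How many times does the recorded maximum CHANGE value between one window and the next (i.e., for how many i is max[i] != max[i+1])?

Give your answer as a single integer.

step 1: append 13 -> window=[13] (not full yet)
step 2: append 34 -> window=[13, 34] (not full yet)
step 3: append 26 -> window=[13, 34, 26] -> max=34
step 4: append 6 -> window=[34, 26, 6] -> max=34
step 5: append 55 -> window=[26, 6, 55] -> max=55
step 6: append 13 -> window=[6, 55, 13] -> max=55
step 7: append 18 -> window=[55, 13, 18] -> max=55
step 8: append 31 -> window=[13, 18, 31] -> max=31
step 9: append 18 -> window=[18, 31, 18] -> max=31
step 10: append 61 -> window=[31, 18, 61] -> max=61
step 11: append 14 -> window=[18, 61, 14] -> max=61
step 12: append 36 -> window=[61, 14, 36] -> max=61
Recorded maximums: 34 34 55 55 55 31 31 61 61 61
Changes between consecutive maximums: 3

Answer: 3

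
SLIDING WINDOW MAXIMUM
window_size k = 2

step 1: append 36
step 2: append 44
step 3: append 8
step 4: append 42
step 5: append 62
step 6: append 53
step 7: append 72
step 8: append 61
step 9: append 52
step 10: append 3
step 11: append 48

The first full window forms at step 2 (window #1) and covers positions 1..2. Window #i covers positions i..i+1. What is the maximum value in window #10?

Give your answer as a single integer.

Answer: 48

Derivation:
step 1: append 36 -> window=[36] (not full yet)
step 2: append 44 -> window=[36, 44] -> max=44
step 3: append 8 -> window=[44, 8] -> max=44
step 4: append 42 -> window=[8, 42] -> max=42
step 5: append 62 -> window=[42, 62] -> max=62
step 6: append 53 -> window=[62, 53] -> max=62
step 7: append 72 -> window=[53, 72] -> max=72
step 8: append 61 -> window=[72, 61] -> max=72
step 9: append 52 -> window=[61, 52] -> max=61
step 10: append 3 -> window=[52, 3] -> max=52
step 11: append 48 -> window=[3, 48] -> max=48
Window #10 max = 48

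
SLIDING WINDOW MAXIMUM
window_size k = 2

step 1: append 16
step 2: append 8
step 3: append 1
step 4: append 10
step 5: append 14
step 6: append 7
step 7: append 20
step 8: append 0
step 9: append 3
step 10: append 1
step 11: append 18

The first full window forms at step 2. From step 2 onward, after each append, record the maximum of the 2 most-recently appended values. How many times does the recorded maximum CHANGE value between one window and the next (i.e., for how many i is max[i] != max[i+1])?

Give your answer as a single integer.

Answer: 6

Derivation:
step 1: append 16 -> window=[16] (not full yet)
step 2: append 8 -> window=[16, 8] -> max=16
step 3: append 1 -> window=[8, 1] -> max=8
step 4: append 10 -> window=[1, 10] -> max=10
step 5: append 14 -> window=[10, 14] -> max=14
step 6: append 7 -> window=[14, 7] -> max=14
step 7: append 20 -> window=[7, 20] -> max=20
step 8: append 0 -> window=[20, 0] -> max=20
step 9: append 3 -> window=[0, 3] -> max=3
step 10: append 1 -> window=[3, 1] -> max=3
step 11: append 18 -> window=[1, 18] -> max=18
Recorded maximums: 16 8 10 14 14 20 20 3 3 18
Changes between consecutive maximums: 6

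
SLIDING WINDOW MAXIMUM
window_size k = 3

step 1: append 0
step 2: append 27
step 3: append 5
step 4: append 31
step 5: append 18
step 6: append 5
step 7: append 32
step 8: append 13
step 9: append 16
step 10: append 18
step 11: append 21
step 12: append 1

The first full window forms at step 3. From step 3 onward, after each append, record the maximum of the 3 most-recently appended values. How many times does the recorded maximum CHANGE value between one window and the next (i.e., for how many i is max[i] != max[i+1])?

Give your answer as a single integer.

Answer: 4

Derivation:
step 1: append 0 -> window=[0] (not full yet)
step 2: append 27 -> window=[0, 27] (not full yet)
step 3: append 5 -> window=[0, 27, 5] -> max=27
step 4: append 31 -> window=[27, 5, 31] -> max=31
step 5: append 18 -> window=[5, 31, 18] -> max=31
step 6: append 5 -> window=[31, 18, 5] -> max=31
step 7: append 32 -> window=[18, 5, 32] -> max=32
step 8: append 13 -> window=[5, 32, 13] -> max=32
step 9: append 16 -> window=[32, 13, 16] -> max=32
step 10: append 18 -> window=[13, 16, 18] -> max=18
step 11: append 21 -> window=[16, 18, 21] -> max=21
step 12: append 1 -> window=[18, 21, 1] -> max=21
Recorded maximums: 27 31 31 31 32 32 32 18 21 21
Changes between consecutive maximums: 4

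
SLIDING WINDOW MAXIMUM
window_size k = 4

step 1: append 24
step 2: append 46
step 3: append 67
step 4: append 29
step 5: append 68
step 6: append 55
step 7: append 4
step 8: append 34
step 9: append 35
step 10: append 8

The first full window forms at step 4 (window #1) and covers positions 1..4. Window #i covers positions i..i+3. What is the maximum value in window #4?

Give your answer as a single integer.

step 1: append 24 -> window=[24] (not full yet)
step 2: append 46 -> window=[24, 46] (not full yet)
step 3: append 67 -> window=[24, 46, 67] (not full yet)
step 4: append 29 -> window=[24, 46, 67, 29] -> max=67
step 5: append 68 -> window=[46, 67, 29, 68] -> max=68
step 6: append 55 -> window=[67, 29, 68, 55] -> max=68
step 7: append 4 -> window=[29, 68, 55, 4] -> max=68
Window #4 max = 68

Answer: 68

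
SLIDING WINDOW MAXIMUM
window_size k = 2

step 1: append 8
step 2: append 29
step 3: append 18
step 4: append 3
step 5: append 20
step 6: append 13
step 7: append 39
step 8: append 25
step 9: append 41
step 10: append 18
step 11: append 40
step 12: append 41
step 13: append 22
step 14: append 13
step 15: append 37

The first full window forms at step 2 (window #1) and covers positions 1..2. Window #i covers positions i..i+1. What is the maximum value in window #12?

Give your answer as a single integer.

Answer: 41

Derivation:
step 1: append 8 -> window=[8] (not full yet)
step 2: append 29 -> window=[8, 29] -> max=29
step 3: append 18 -> window=[29, 18] -> max=29
step 4: append 3 -> window=[18, 3] -> max=18
step 5: append 20 -> window=[3, 20] -> max=20
step 6: append 13 -> window=[20, 13] -> max=20
step 7: append 39 -> window=[13, 39] -> max=39
step 8: append 25 -> window=[39, 25] -> max=39
step 9: append 41 -> window=[25, 41] -> max=41
step 10: append 18 -> window=[41, 18] -> max=41
step 11: append 40 -> window=[18, 40] -> max=40
step 12: append 41 -> window=[40, 41] -> max=41
step 13: append 22 -> window=[41, 22] -> max=41
Window #12 max = 41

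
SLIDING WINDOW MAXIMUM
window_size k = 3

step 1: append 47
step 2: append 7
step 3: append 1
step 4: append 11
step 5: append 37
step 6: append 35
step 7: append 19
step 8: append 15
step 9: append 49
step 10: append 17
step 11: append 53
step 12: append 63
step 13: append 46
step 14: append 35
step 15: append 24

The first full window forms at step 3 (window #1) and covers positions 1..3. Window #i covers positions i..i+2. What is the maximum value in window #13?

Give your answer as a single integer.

Answer: 46

Derivation:
step 1: append 47 -> window=[47] (not full yet)
step 2: append 7 -> window=[47, 7] (not full yet)
step 3: append 1 -> window=[47, 7, 1] -> max=47
step 4: append 11 -> window=[7, 1, 11] -> max=11
step 5: append 37 -> window=[1, 11, 37] -> max=37
step 6: append 35 -> window=[11, 37, 35] -> max=37
step 7: append 19 -> window=[37, 35, 19] -> max=37
step 8: append 15 -> window=[35, 19, 15] -> max=35
step 9: append 49 -> window=[19, 15, 49] -> max=49
step 10: append 17 -> window=[15, 49, 17] -> max=49
step 11: append 53 -> window=[49, 17, 53] -> max=53
step 12: append 63 -> window=[17, 53, 63] -> max=63
step 13: append 46 -> window=[53, 63, 46] -> max=63
step 14: append 35 -> window=[63, 46, 35] -> max=63
step 15: append 24 -> window=[46, 35, 24] -> max=46
Window #13 max = 46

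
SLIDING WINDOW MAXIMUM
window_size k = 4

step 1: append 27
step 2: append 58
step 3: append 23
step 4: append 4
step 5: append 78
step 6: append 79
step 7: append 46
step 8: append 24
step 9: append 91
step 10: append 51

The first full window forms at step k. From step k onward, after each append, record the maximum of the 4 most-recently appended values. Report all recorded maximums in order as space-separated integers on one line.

Answer: 58 78 79 79 79 91 91

Derivation:
step 1: append 27 -> window=[27] (not full yet)
step 2: append 58 -> window=[27, 58] (not full yet)
step 3: append 23 -> window=[27, 58, 23] (not full yet)
step 4: append 4 -> window=[27, 58, 23, 4] -> max=58
step 5: append 78 -> window=[58, 23, 4, 78] -> max=78
step 6: append 79 -> window=[23, 4, 78, 79] -> max=79
step 7: append 46 -> window=[4, 78, 79, 46] -> max=79
step 8: append 24 -> window=[78, 79, 46, 24] -> max=79
step 9: append 91 -> window=[79, 46, 24, 91] -> max=91
step 10: append 51 -> window=[46, 24, 91, 51] -> max=91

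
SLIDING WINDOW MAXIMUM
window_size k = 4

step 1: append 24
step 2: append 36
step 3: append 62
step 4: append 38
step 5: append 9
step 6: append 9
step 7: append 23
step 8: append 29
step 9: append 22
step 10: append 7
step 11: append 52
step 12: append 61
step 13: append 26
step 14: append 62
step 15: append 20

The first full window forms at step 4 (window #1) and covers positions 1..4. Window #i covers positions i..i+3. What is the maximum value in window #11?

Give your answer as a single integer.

step 1: append 24 -> window=[24] (not full yet)
step 2: append 36 -> window=[24, 36] (not full yet)
step 3: append 62 -> window=[24, 36, 62] (not full yet)
step 4: append 38 -> window=[24, 36, 62, 38] -> max=62
step 5: append 9 -> window=[36, 62, 38, 9] -> max=62
step 6: append 9 -> window=[62, 38, 9, 9] -> max=62
step 7: append 23 -> window=[38, 9, 9, 23] -> max=38
step 8: append 29 -> window=[9, 9, 23, 29] -> max=29
step 9: append 22 -> window=[9, 23, 29, 22] -> max=29
step 10: append 7 -> window=[23, 29, 22, 7] -> max=29
step 11: append 52 -> window=[29, 22, 7, 52] -> max=52
step 12: append 61 -> window=[22, 7, 52, 61] -> max=61
step 13: append 26 -> window=[7, 52, 61, 26] -> max=61
step 14: append 62 -> window=[52, 61, 26, 62] -> max=62
Window #11 max = 62

Answer: 62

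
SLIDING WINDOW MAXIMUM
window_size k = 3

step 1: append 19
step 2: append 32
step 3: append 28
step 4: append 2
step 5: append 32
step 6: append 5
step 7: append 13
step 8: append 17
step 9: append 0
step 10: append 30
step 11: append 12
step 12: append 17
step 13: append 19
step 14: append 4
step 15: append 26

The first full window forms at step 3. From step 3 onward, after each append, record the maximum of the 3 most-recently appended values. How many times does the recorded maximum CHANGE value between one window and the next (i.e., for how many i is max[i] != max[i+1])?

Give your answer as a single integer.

step 1: append 19 -> window=[19] (not full yet)
step 2: append 32 -> window=[19, 32] (not full yet)
step 3: append 28 -> window=[19, 32, 28] -> max=32
step 4: append 2 -> window=[32, 28, 2] -> max=32
step 5: append 32 -> window=[28, 2, 32] -> max=32
step 6: append 5 -> window=[2, 32, 5] -> max=32
step 7: append 13 -> window=[32, 5, 13] -> max=32
step 8: append 17 -> window=[5, 13, 17] -> max=17
step 9: append 0 -> window=[13, 17, 0] -> max=17
step 10: append 30 -> window=[17, 0, 30] -> max=30
step 11: append 12 -> window=[0, 30, 12] -> max=30
step 12: append 17 -> window=[30, 12, 17] -> max=30
step 13: append 19 -> window=[12, 17, 19] -> max=19
step 14: append 4 -> window=[17, 19, 4] -> max=19
step 15: append 26 -> window=[19, 4, 26] -> max=26
Recorded maximums: 32 32 32 32 32 17 17 30 30 30 19 19 26
Changes between consecutive maximums: 4

Answer: 4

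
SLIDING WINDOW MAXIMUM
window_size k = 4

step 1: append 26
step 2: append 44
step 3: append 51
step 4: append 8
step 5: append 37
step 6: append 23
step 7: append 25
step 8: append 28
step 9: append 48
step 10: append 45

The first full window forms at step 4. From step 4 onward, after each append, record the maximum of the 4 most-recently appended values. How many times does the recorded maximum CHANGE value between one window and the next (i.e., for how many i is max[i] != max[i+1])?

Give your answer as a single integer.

step 1: append 26 -> window=[26] (not full yet)
step 2: append 44 -> window=[26, 44] (not full yet)
step 3: append 51 -> window=[26, 44, 51] (not full yet)
step 4: append 8 -> window=[26, 44, 51, 8] -> max=51
step 5: append 37 -> window=[44, 51, 8, 37] -> max=51
step 6: append 23 -> window=[51, 8, 37, 23] -> max=51
step 7: append 25 -> window=[8, 37, 23, 25] -> max=37
step 8: append 28 -> window=[37, 23, 25, 28] -> max=37
step 9: append 48 -> window=[23, 25, 28, 48] -> max=48
step 10: append 45 -> window=[25, 28, 48, 45] -> max=48
Recorded maximums: 51 51 51 37 37 48 48
Changes between consecutive maximums: 2

Answer: 2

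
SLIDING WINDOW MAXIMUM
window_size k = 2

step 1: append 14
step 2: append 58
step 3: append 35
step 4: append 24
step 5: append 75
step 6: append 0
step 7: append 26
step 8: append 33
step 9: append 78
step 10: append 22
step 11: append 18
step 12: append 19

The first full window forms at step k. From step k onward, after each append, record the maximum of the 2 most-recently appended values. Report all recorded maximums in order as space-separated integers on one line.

Answer: 58 58 35 75 75 26 33 78 78 22 19

Derivation:
step 1: append 14 -> window=[14] (not full yet)
step 2: append 58 -> window=[14, 58] -> max=58
step 3: append 35 -> window=[58, 35] -> max=58
step 4: append 24 -> window=[35, 24] -> max=35
step 5: append 75 -> window=[24, 75] -> max=75
step 6: append 0 -> window=[75, 0] -> max=75
step 7: append 26 -> window=[0, 26] -> max=26
step 8: append 33 -> window=[26, 33] -> max=33
step 9: append 78 -> window=[33, 78] -> max=78
step 10: append 22 -> window=[78, 22] -> max=78
step 11: append 18 -> window=[22, 18] -> max=22
step 12: append 19 -> window=[18, 19] -> max=19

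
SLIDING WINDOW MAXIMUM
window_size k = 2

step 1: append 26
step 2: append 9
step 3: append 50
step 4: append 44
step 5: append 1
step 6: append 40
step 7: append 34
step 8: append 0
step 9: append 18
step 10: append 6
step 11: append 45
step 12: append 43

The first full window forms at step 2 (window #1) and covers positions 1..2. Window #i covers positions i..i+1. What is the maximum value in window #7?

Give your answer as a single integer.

Answer: 34

Derivation:
step 1: append 26 -> window=[26] (not full yet)
step 2: append 9 -> window=[26, 9] -> max=26
step 3: append 50 -> window=[9, 50] -> max=50
step 4: append 44 -> window=[50, 44] -> max=50
step 5: append 1 -> window=[44, 1] -> max=44
step 6: append 40 -> window=[1, 40] -> max=40
step 7: append 34 -> window=[40, 34] -> max=40
step 8: append 0 -> window=[34, 0] -> max=34
Window #7 max = 34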